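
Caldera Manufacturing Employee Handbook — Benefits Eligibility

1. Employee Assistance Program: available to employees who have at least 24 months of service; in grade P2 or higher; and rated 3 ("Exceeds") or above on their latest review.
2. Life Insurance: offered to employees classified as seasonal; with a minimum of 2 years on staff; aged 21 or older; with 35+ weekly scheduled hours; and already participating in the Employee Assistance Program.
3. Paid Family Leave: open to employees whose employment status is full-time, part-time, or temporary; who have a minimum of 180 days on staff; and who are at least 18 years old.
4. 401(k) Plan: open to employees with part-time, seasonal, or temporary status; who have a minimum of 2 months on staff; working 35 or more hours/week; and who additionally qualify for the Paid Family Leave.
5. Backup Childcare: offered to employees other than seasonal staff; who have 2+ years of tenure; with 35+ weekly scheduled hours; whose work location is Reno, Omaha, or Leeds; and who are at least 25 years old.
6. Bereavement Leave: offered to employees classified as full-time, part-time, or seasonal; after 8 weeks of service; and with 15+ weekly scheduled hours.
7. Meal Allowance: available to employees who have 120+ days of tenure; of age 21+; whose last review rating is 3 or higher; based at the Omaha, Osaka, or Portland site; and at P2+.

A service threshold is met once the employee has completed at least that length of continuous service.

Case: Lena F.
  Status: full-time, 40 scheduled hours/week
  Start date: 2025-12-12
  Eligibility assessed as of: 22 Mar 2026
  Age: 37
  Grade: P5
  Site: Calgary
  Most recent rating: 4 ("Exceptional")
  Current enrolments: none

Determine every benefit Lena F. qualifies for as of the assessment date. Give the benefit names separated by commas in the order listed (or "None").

Service from 2025-12-12 to 22 Mar 2026: 100 days.
Employee Assistance Program — service 100 days < 24 months (≈720 days) ✗ → not eligible.
Life Insurance — status full-time ✗ (requires seasonal) → not eligible.
Paid Family Leave — status full-time ✓; service 100 days < 180 days ✗ → not eligible.
401(k) Plan — status full-time ✗ (requires part-time, seasonal, or temporary) → not eligible.
Backup Childcare — status full-time ✓ (not excluded); service 100 days < 2 years (≈730 days) ✗ → not eligible.
Bereavement Leave — status full-time ✓; service 100 days ≥ 8 weeks (≈56 days) ✓; 40 hrs/wk ≥ 15 ✓ → eligible.
Meal Allowance — service 100 days < 120 days ✗ → not eligible.

Bereavement Leave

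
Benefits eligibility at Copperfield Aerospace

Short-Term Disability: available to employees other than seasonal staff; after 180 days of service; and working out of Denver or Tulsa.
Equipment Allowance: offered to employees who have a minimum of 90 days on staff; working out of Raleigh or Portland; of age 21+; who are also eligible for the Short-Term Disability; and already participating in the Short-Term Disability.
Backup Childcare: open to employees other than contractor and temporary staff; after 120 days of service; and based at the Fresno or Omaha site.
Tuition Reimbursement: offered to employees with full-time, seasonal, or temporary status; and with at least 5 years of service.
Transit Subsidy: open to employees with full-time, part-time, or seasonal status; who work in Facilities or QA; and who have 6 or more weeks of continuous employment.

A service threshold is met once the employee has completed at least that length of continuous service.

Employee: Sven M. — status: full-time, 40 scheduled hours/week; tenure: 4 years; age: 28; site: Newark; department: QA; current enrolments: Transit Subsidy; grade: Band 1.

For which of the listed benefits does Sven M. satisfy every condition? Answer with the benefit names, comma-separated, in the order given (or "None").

Transit Subsidy

Short-Term Disability — status full-time ✓ (not excluded); service 4 years ≥ 180 days ✓; site Newark ✗ (not Denver or Tulsa) → not eligible.
Equipment Allowance — service 4 years ≥ 90 days ✓; site Newark ✗ (not Raleigh or Portland) → not eligible.
Backup Childcare — status full-time ✓ (not excluded); service 4 years ≥ 120 days ✓; site Newark ✗ (not Fresno or Omaha) → not eligible.
Tuition Reimbursement — status full-time ✓; service 4 years < 5 years ✗ → not eligible.
Transit Subsidy — status full-time ✓; dept QA ✓; service 4 years ≥ 6 weeks (≈42 days) ✓ → eligible.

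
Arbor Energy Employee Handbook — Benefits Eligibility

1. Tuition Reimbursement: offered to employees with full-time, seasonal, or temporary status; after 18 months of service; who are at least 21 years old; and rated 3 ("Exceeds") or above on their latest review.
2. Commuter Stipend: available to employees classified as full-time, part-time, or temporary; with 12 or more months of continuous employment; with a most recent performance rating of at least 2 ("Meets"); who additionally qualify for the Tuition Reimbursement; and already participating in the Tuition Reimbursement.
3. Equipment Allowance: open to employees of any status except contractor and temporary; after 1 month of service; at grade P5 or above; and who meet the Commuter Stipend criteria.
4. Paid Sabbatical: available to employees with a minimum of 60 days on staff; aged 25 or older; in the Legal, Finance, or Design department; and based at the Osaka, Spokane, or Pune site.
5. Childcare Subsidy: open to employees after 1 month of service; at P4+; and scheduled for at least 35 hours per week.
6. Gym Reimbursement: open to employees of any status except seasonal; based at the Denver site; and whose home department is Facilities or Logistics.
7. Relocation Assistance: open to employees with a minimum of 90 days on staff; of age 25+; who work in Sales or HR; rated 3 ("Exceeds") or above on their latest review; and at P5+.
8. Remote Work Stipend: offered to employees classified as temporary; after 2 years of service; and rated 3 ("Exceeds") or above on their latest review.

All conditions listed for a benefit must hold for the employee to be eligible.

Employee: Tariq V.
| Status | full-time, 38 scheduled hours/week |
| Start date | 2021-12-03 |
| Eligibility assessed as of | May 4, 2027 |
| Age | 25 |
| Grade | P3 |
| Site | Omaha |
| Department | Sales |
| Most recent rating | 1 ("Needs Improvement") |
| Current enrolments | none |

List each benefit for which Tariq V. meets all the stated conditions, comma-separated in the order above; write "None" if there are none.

Service from 2021-12-03 to May 4, 2027: 1978 days.
Tuition Reimbursement — status full-time ✓; service 1978 days ≥ 18 months (≈540 days) ✓; age 25 ≥ 21 ✓; rating 1 < 3 ✗ → not eligible.
Commuter Stipend — status full-time ✓; service 1978 days ≥ 12 months (≈360 days) ✓; rating 1 < 2 ✗ → not eligible.
Equipment Allowance — status full-time ✓ (not excluded); service 1978 days ≥ 1 month (≈30 days) ✓; grade P3 < P5 ✗ → not eligible.
Paid Sabbatical — service 1978 days ≥ 60 days ✓; age 25 ≥ 25 ✓; dept Sales ✗ → not eligible.
Childcare Subsidy — service 1978 days ≥ 1 month (≈30 days) ✓; grade P3 < P4 ✗ → not eligible.
Gym Reimbursement — status full-time ✓ (not excluded); site Omaha ✗ (not Denver) → not eligible.
Relocation Assistance — service 1978 days ≥ 90 days ✓; age 25 ≥ 25 ✓; dept Sales ✓; rating 1 < 3 ✗ → not eligible.
Remote Work Stipend — status full-time ✗ (requires temporary) → not eligible.

None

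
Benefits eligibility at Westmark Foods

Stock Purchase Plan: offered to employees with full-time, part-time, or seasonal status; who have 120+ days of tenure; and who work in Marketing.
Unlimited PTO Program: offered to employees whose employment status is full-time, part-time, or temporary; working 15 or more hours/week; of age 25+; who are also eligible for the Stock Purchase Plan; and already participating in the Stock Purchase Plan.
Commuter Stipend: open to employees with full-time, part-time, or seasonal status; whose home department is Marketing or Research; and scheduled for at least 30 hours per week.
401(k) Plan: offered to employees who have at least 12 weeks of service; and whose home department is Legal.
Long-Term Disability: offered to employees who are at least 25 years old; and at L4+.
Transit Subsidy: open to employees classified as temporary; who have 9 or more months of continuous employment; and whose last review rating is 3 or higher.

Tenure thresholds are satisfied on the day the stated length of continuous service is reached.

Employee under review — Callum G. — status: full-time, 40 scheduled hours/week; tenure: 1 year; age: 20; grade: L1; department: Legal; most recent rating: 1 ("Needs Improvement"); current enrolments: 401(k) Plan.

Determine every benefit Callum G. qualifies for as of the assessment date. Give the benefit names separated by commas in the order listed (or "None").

Stock Purchase Plan — status full-time ✓; service 1 year ≥ 120 days ✓; dept Legal ✗ → not eligible.
Unlimited PTO Program — status full-time ✓; 40 hrs/wk ≥ 15 ✓; age 20 < 25 ✗ → not eligible.
Commuter Stipend — status full-time ✓; dept Legal ✗ → not eligible.
401(k) Plan — service 1 year ≥ 12 weeks (≈84 days) ✓; dept Legal ✓ → eligible.
Long-Term Disability — age 20 < 25 ✗ → not eligible.
Transit Subsidy — status full-time ✗ (requires temporary) → not eligible.

401(k) Plan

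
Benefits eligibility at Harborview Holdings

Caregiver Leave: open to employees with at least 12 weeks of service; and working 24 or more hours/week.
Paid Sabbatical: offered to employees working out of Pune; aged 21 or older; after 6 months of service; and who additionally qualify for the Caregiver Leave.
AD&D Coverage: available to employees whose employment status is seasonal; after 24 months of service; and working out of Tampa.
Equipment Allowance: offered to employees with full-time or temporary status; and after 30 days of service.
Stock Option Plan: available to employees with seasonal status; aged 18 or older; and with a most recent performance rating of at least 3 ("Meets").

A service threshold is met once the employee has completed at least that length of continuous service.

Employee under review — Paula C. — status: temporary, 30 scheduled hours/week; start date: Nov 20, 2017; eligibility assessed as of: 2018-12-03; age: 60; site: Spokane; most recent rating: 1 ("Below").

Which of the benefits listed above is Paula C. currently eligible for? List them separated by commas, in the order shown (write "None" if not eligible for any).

Caregiver Leave, Equipment Allowance

Service from Nov 20, 2017 to 2018-12-03: 378 days.
Caregiver Leave — service 378 days ≥ 12 weeks (≈84 days) ✓; 30 hrs/wk ≥ 24 ✓ → eligible.
Paid Sabbatical — site Spokane ✗ (not Pune) → not eligible.
AD&D Coverage — status temporary ✗ (requires seasonal) → not eligible.
Equipment Allowance — status temporary ✓; service 378 days ≥ 30 days ✓ → eligible.
Stock Option Plan — status temporary ✗ (requires seasonal) → not eligible.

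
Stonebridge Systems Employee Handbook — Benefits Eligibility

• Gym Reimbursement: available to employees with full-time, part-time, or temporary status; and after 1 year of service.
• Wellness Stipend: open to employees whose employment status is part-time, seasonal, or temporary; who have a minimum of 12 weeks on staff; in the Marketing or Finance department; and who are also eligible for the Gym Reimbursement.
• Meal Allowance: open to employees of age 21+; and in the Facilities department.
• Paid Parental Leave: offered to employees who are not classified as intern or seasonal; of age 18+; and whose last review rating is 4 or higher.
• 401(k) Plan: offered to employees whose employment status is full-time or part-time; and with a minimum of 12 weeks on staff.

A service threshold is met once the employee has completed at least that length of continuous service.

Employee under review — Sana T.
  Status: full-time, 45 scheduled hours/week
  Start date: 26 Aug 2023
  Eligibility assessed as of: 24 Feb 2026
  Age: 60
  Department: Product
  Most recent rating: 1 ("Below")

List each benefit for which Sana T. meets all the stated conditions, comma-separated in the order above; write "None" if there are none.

Service from 26 Aug 2023 to 24 Feb 2026: 913 days.
Gym Reimbursement — status full-time ✓; service 913 days ≥ 1 year (≈365 days) ✓ → eligible.
Wellness Stipend — status full-time ✗ (requires part-time, seasonal, or temporary) → not eligible.
Meal Allowance — age 60 ≥ 21 ✓; dept Product ✗ → not eligible.
Paid Parental Leave — status full-time ✓ (not excluded); age 60 ≥ 18 ✓; rating 1 < 4 ✗ → not eligible.
401(k) Plan — status full-time ✓; service 913 days ≥ 12 weeks (≈84 days) ✓ → eligible.

Gym Reimbursement, 401(k) Plan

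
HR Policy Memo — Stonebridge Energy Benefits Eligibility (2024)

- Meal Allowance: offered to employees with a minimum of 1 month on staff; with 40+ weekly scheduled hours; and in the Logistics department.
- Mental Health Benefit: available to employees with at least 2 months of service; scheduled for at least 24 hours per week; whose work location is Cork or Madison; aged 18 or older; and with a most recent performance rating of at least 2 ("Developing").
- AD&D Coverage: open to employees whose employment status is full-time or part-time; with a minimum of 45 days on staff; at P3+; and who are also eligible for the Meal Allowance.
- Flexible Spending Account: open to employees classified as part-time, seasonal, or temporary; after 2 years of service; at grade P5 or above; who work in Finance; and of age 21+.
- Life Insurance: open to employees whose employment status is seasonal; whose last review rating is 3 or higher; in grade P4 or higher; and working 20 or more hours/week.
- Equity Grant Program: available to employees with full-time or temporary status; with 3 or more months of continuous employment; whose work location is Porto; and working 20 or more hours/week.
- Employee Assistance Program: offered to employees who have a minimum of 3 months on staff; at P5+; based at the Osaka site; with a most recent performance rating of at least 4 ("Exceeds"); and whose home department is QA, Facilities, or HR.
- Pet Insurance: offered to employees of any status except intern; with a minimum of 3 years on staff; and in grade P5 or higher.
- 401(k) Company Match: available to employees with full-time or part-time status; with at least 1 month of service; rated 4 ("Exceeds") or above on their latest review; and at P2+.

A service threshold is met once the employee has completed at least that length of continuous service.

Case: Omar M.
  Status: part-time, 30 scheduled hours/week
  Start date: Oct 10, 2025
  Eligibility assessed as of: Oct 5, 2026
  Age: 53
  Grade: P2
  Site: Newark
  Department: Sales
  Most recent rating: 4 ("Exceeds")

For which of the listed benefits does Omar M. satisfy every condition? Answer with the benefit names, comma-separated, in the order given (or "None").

401(k) Company Match

Service from Oct 10, 2025 to Oct 5, 2026: 360 days.
Meal Allowance — service 360 days ≥ 1 month (≈30 days) ✓; 30 hrs/wk < 40 ✗ → not eligible.
Mental Health Benefit — service 360 days ≥ 2 months (≈60 days) ✓; 30 hrs/wk ≥ 24 ✓; site Newark ✗ (not Cork or Madison) → not eligible.
AD&D Coverage — status part-time ✓; service 360 days ≥ 45 days ✓; grade P2 < P3 ✗ → not eligible.
Flexible Spending Account — status part-time ✓; service 360 days < 2 years (≈730 days) ✗ → not eligible.
Life Insurance — status part-time ✗ (requires seasonal) → not eligible.
Equity Grant Program — status part-time ✗ (requires full-time or temporary) → not eligible.
Employee Assistance Program — service 360 days ≥ 3 months (≈90 days) ✓; grade P2 < P5 ✗ → not eligible.
Pet Insurance — status part-time ✓ (not excluded); service 360 days < 3 years (≈1095 days) ✗ → not eligible.
401(k) Company Match — status part-time ✓; service 360 days ≥ 1 month (≈30 days) ✓; rating 4 ≥ 4 ✓; grade P2 ≥ P2 ✓ → eligible.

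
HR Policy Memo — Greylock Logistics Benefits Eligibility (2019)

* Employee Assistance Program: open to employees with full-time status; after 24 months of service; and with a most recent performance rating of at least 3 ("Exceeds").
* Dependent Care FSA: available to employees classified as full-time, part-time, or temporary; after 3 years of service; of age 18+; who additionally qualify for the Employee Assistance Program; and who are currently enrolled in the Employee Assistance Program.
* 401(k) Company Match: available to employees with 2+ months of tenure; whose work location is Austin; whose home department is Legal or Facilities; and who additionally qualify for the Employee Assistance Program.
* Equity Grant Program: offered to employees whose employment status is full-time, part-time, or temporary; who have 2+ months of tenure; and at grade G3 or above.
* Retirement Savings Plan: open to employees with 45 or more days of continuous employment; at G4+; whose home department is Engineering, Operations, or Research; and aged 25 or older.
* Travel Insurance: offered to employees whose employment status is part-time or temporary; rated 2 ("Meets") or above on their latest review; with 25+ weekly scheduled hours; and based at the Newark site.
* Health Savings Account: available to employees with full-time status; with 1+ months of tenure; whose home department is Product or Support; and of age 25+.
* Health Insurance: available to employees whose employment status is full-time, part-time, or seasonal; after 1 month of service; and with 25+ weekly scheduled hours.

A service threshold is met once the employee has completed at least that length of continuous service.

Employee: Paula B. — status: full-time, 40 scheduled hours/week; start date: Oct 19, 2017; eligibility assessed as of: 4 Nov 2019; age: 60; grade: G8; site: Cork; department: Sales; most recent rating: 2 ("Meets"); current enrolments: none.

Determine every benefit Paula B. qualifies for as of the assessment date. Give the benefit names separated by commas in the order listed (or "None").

Equity Grant Program, Health Insurance

Service from Oct 19, 2017 to 4 Nov 2019: 746 days.
Employee Assistance Program — status full-time ✓; service 746 days ≥ 24 months (≈720 days) ✓; rating 2 < 3 ✗ → not eligible.
Dependent Care FSA — status full-time ✓; service 746 days < 3 years (≈1095 days) ✗ → not eligible.
401(k) Company Match — service 746 days ≥ 2 months (≈60 days) ✓; site Cork ✗ (not Austin) → not eligible.
Equity Grant Program — status full-time ✓; service 746 days ≥ 2 months (≈60 days) ✓; grade G8 ≥ G3 ✓ → eligible.
Retirement Savings Plan — service 746 days ≥ 45 days ✓; grade G8 ≥ G4 ✓; dept Sales ✗ → not eligible.
Travel Insurance — status full-time ✗ (requires part-time or temporary) → not eligible.
Health Savings Account — status full-time ✓; service 746 days ≥ 1 month (≈30 days) ✓; dept Sales ✗ → not eligible.
Health Insurance — status full-time ✓; service 746 days ≥ 1 month (≈30 days) ✓; 40 hrs/wk ≥ 25 ✓ → eligible.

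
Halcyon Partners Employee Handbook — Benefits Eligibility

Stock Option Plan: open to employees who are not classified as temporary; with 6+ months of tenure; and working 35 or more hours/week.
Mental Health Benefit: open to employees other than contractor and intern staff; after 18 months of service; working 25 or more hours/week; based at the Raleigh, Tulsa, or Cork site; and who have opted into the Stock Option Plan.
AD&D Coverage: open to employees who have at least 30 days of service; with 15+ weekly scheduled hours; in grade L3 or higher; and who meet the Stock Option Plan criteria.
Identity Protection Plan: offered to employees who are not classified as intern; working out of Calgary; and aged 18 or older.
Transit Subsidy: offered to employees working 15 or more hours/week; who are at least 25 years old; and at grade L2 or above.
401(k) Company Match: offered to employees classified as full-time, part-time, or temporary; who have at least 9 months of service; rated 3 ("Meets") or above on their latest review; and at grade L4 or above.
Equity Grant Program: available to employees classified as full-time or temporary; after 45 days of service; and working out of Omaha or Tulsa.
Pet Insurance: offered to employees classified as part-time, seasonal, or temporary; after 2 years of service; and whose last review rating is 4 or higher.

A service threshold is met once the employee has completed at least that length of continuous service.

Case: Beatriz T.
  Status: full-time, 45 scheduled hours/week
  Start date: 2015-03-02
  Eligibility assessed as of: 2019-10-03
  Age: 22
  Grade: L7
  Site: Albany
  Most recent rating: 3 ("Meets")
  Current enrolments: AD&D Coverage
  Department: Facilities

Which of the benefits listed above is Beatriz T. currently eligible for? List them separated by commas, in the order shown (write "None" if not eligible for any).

Service from 2015-03-02 to 2019-10-03: 1676 days.
Stock Option Plan — status full-time ✓ (not excluded); service 1676 days ≥ 6 months (≈180 days) ✓; 45 hrs/wk ≥ 35 ✓ → eligible.
Mental Health Benefit — status full-time ✓ (not excluded); service 1676 days ≥ 18 months (≈540 days) ✓; 45 hrs/wk ≥ 25 ✓; site Albany ✗ (not Raleigh, Tulsa, or Cork) → not eligible.
AD&D Coverage — service 1676 days ≥ 30 days ✓; 45 hrs/wk ≥ 15 ✓; grade L7 ≥ L3 ✓; eligible for Stock Option Plan ✓ → eligible.
Identity Protection Plan — status full-time ✓ (not excluded); site Albany ✗ (not Calgary) → not eligible.
Transit Subsidy — 45 hrs/wk ≥ 15 ✓; age 22 < 25 ✗ → not eligible.
401(k) Company Match — status full-time ✓; service 1676 days ≥ 9 months (≈270 days) ✓; rating 3 ≥ 3 ✓; grade L7 ≥ L4 ✓ → eligible.
Equity Grant Program — status full-time ✓; service 1676 days ≥ 45 days ✓; site Albany ✗ (not Omaha or Tulsa) → not eligible.
Pet Insurance — status full-time ✗ (requires part-time, seasonal, or temporary) → not eligible.

Stock Option Plan, AD&D Coverage, 401(k) Company Match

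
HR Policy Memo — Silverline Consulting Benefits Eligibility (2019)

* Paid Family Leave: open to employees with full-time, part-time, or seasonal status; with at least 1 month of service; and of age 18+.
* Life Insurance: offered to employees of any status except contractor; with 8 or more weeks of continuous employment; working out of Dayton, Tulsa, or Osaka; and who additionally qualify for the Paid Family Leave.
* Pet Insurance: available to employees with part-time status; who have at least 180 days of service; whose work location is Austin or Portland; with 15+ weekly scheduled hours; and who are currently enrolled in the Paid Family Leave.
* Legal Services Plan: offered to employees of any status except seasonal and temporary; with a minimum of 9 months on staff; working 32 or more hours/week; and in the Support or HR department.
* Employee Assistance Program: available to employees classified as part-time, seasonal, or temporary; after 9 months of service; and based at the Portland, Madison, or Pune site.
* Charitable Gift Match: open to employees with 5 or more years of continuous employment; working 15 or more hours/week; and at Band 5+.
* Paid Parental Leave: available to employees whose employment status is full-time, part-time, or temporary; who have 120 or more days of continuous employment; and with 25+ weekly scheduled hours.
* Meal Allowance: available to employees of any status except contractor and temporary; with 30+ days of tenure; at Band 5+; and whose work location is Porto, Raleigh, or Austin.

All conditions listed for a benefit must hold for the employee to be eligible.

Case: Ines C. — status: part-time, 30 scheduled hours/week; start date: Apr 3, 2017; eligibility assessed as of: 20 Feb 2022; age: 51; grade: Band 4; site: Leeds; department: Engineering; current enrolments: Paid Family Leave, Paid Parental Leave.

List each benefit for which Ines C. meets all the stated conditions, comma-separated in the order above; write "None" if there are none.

Service from Apr 3, 2017 to 20 Feb 2022: 1784 days.
Paid Family Leave — status part-time ✓; service 1784 days ≥ 1 month (≈30 days) ✓; age 51 ≥ 18 ✓ → eligible.
Life Insurance — status part-time ✓ (not excluded); service 1784 days ≥ 8 weeks (≈56 days) ✓; site Leeds ✗ (not Dayton, Tulsa, or Osaka) → not eligible.
Pet Insurance — status part-time ✓; service 1784 days ≥ 180 days ✓; site Leeds ✗ (not Austin or Portland) → not eligible.
Legal Services Plan — status part-time ✓ (not excluded); service 1784 days ≥ 9 months (≈270 days) ✓; 30 hrs/wk < 32 ✗ → not eligible.
Employee Assistance Program — status part-time ✓; service 1784 days ≥ 9 months (≈270 days) ✓; site Leeds ✗ (not Portland, Madison, or Pune) → not eligible.
Charitable Gift Match — service 1784 days < 5 years (≈1825 days) ✗ → not eligible.
Paid Parental Leave — status part-time ✓; service 1784 days ≥ 120 days ✓; 30 hrs/wk ≥ 25 ✓ → eligible.
Meal Allowance — status part-time ✓ (not excluded); service 1784 days ≥ 30 days ✓; grade Band 4 < Band 5 ✗ → not eligible.

Paid Family Leave, Paid Parental Leave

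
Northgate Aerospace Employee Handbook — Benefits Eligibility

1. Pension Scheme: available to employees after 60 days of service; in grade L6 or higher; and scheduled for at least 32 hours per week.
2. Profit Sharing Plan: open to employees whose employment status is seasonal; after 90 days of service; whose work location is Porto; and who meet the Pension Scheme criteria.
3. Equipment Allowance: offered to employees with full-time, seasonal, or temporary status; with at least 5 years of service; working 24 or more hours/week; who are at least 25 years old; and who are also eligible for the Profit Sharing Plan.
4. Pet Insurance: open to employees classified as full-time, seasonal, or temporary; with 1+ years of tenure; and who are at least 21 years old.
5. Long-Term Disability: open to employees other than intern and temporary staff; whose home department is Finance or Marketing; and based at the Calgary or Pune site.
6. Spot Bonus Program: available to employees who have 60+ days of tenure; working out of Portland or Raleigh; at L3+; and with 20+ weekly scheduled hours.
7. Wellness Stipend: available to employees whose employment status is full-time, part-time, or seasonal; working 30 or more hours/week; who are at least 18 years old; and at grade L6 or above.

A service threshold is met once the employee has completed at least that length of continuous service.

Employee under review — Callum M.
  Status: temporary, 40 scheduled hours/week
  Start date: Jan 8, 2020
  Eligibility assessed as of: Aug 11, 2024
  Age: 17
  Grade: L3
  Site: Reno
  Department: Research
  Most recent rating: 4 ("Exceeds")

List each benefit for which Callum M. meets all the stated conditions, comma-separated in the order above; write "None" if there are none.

Service from Jan 8, 2020 to Aug 11, 2024: 1677 days.
Pension Scheme — service 1677 days ≥ 60 days ✓; grade L3 < L6 ✗ → not eligible.
Profit Sharing Plan — status temporary ✗ (requires seasonal) → not eligible.
Equipment Allowance — status temporary ✓; service 1677 days < 5 years (≈1825 days) ✗ → not eligible.
Pet Insurance — status temporary ✓; service 1677 days ≥ 1 year (≈365 days) ✓; age 17 < 21 ✗ → not eligible.
Long-Term Disability — status temporary ✗ (excluded) → not eligible.
Spot Bonus Program — service 1677 days ≥ 60 days ✓; site Reno ✗ (not Portland or Raleigh) → not eligible.
Wellness Stipend — status temporary ✗ (requires full-time, part-time, or seasonal) → not eligible.

None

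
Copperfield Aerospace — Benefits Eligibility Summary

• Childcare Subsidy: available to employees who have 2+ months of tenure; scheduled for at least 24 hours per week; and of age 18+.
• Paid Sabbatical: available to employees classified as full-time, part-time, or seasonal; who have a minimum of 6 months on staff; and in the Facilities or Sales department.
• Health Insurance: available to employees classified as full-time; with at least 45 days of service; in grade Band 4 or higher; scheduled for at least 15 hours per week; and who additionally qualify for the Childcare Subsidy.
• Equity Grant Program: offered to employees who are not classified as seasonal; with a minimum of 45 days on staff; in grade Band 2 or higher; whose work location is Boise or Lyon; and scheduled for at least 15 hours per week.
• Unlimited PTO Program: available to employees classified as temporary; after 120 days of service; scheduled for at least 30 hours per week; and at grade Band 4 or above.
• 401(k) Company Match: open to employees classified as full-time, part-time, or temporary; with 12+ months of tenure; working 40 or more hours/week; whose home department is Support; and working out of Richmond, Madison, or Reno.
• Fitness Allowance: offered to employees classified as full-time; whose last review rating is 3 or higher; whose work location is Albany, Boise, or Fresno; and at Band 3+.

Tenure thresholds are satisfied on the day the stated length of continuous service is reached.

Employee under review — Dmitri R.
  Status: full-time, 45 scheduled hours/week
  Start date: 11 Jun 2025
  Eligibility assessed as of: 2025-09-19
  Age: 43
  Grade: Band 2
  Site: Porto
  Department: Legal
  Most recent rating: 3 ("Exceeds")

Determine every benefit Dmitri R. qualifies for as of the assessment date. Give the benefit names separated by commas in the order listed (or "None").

Service from 11 Jun 2025 to 2025-09-19: 100 days.
Childcare Subsidy — service 100 days ≥ 2 months (≈60 days) ✓; 45 hrs/wk ≥ 24 ✓; age 43 ≥ 18 ✓ → eligible.
Paid Sabbatical — status full-time ✓; service 100 days < 6 months (≈180 days) ✗ → not eligible.
Health Insurance — status full-time ✓; service 100 days ≥ 45 days ✓; grade Band 2 < Band 4 ✗ → not eligible.
Equity Grant Program — status full-time ✓ (not excluded); service 100 days ≥ 45 days ✓; grade Band 2 ≥ Band 2 ✓; site Porto ✗ (not Boise or Lyon) → not eligible.
Unlimited PTO Program — status full-time ✗ (requires temporary) → not eligible.
401(k) Company Match — status full-time ✓; service 100 days < 12 months (≈360 days) ✗ → not eligible.
Fitness Allowance — status full-time ✓; rating 3 ≥ 3 ✓; site Porto ✗ (not Albany, Boise, or Fresno) → not eligible.

Childcare Subsidy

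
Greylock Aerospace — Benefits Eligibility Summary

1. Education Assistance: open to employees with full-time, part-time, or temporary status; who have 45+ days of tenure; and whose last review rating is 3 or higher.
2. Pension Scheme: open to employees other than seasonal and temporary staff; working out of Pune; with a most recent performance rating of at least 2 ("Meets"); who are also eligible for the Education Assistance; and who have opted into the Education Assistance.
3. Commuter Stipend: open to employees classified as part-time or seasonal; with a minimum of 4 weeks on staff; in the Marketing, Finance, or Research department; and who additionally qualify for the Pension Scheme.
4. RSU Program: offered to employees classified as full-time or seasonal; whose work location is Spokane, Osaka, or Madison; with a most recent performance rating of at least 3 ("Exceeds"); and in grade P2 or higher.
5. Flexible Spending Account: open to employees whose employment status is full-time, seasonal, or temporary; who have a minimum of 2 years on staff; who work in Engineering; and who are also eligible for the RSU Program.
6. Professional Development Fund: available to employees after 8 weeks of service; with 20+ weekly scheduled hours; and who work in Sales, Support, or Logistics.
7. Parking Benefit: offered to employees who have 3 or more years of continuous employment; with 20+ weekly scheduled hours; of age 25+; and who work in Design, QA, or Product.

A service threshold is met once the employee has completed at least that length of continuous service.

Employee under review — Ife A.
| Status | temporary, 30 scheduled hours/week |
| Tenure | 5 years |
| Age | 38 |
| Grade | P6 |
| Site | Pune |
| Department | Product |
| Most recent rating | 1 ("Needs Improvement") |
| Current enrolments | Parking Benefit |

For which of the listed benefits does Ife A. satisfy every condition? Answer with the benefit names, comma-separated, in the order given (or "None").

Education Assistance — status temporary ✓; service 5 years ≥ 45 days ✓; rating 1 < 3 ✗ → not eligible.
Pension Scheme — status temporary ✗ (excluded) → not eligible.
Commuter Stipend — status temporary ✗ (requires part-time or seasonal) → not eligible.
RSU Program — status temporary ✗ (requires full-time or seasonal) → not eligible.
Flexible Spending Account — status temporary ✓; service 5 years ≥ 2 years ✓; dept Product ✗ → not eligible.
Professional Development Fund — service 5 years ≥ 8 weeks (≈56 days) ✓; 30 hrs/wk ≥ 20 ✓; dept Product ✗ → not eligible.
Parking Benefit — service 5 years ≥ 3 years ✓; 30 hrs/wk ≥ 20 ✓; age 38 ≥ 25 ✓; dept Product ✓ → eligible.

Parking Benefit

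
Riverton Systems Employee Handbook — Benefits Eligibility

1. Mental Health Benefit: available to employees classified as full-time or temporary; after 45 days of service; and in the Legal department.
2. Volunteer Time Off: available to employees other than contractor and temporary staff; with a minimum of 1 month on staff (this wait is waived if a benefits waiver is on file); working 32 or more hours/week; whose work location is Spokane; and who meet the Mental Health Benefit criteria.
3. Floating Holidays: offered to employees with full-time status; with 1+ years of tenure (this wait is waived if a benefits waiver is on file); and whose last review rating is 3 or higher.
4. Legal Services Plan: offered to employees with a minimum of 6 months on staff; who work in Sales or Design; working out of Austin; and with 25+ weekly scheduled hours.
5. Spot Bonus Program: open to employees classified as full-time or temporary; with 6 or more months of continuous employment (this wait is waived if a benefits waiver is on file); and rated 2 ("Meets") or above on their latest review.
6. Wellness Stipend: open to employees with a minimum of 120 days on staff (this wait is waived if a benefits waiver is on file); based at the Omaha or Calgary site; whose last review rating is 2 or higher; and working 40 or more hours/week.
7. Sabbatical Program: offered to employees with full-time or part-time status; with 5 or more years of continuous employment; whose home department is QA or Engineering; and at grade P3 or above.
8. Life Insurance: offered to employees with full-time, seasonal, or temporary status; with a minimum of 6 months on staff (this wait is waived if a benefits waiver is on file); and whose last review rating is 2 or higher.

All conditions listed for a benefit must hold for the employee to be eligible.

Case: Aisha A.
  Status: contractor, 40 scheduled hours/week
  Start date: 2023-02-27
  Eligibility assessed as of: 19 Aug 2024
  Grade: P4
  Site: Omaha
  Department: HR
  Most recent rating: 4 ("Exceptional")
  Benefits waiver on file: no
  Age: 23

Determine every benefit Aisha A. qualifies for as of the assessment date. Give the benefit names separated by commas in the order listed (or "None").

Service from 2023-02-27 to 19 Aug 2024: 539 days.
Mental Health Benefit — status contractor ✗ (requires full-time or temporary) → not eligible.
Volunteer Time Off — status contractor ✗ (excluded) → not eligible.
Floating Holidays — status contractor ✗ (requires full-time) → not eligible.
Legal Services Plan — service 539 days ≥ 6 months (≈180 days) ✓; dept HR ✗ → not eligible.
Spot Bonus Program — status contractor ✗ (requires full-time or temporary) → not eligible.
Wellness Stipend — no waiver, service 539 days ≥ 120 days ✓; site Omaha ✓; rating 4 ≥ 2 ✓; 40 hrs/wk ≥ 40 ✓ → eligible.
Sabbatical Program — status contractor ✗ (requires full-time or part-time) → not eligible.
Life Insurance — status contractor ✗ (requires full-time, seasonal, or temporary) → not eligible.

Wellness Stipend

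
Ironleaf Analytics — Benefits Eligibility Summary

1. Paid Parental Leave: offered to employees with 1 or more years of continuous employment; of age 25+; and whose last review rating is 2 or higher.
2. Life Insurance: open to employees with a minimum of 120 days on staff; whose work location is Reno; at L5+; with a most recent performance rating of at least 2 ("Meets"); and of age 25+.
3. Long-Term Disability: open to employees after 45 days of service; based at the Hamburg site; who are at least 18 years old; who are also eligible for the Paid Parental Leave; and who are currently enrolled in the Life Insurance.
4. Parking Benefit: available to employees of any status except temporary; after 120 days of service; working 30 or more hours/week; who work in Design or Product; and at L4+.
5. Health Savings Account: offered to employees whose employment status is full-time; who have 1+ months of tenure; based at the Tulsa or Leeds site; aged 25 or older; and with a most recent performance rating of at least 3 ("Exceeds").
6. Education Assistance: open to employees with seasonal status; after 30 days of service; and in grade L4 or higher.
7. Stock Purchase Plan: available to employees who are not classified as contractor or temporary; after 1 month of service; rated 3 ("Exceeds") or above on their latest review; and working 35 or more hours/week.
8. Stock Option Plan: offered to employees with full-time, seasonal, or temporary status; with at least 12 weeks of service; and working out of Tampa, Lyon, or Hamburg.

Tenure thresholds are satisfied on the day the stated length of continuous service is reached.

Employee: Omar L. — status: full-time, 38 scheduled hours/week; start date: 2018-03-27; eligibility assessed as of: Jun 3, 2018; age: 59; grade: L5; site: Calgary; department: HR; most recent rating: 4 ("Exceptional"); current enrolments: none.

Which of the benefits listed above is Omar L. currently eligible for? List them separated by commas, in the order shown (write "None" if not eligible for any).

Stock Purchase Plan

Service from 2018-03-27 to Jun 3, 2018: 68 days.
Paid Parental Leave — service 68 days < 1 year (≈365 days) ✗ → not eligible.
Life Insurance — service 68 days < 120 days ✗ → not eligible.
Long-Term Disability — service 68 days ≥ 45 days ✓; site Calgary ✗ (not Hamburg) → not eligible.
Parking Benefit — status full-time ✓ (not excluded); service 68 days < 120 days ✗ → not eligible.
Health Savings Account — status full-time ✓; service 68 days ≥ 1 month (≈30 days) ✓; site Calgary ✗ (not Tulsa or Leeds) → not eligible.
Education Assistance — status full-time ✗ (requires seasonal) → not eligible.
Stock Purchase Plan — status full-time ✓ (not excluded); service 68 days ≥ 1 month (≈30 days) ✓; rating 4 ≥ 3 ✓; 38 hrs/wk ≥ 35 ✓ → eligible.
Stock Option Plan — status full-time ✓; service 68 days < 12 weeks (≈84 days) ✗ → not eligible.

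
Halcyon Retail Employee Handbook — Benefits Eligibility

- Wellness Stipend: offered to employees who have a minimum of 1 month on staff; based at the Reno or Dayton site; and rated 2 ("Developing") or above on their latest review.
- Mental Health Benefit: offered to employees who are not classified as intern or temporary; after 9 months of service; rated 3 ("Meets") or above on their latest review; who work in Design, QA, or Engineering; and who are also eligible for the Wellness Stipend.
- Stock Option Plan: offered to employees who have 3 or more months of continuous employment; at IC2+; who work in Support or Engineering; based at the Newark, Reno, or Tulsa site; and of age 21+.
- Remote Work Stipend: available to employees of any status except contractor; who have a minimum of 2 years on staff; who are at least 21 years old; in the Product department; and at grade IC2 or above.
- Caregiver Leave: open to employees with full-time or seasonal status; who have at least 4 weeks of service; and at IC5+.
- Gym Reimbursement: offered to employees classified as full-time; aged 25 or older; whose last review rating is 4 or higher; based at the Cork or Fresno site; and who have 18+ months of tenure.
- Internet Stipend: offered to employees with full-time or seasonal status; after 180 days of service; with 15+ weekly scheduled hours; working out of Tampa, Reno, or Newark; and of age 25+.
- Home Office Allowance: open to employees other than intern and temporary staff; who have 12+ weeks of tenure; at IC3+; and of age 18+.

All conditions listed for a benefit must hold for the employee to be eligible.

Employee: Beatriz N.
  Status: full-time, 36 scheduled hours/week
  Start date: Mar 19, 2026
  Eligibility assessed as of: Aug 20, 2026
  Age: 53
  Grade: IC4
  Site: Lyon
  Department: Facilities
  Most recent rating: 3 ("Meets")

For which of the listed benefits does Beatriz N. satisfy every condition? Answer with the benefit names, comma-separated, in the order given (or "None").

Home Office Allowance

Service from Mar 19, 2026 to Aug 20, 2026: 154 days.
Wellness Stipend — service 154 days ≥ 1 month (≈30 days) ✓; site Lyon ✗ (not Reno or Dayton) → not eligible.
Mental Health Benefit — status full-time ✓ (not excluded); service 154 days < 9 months (≈270 days) ✗ → not eligible.
Stock Option Plan — service 154 days ≥ 3 months (≈90 days) ✓; grade IC4 ≥ IC2 ✓; dept Facilities ✗ → not eligible.
Remote Work Stipend — status full-time ✓ (not excluded); service 154 days < 2 years (≈730 days) ✗ → not eligible.
Caregiver Leave — status full-time ✓; service 154 days ≥ 4 weeks (≈28 days) ✓; grade IC4 < IC5 ✗ → not eligible.
Gym Reimbursement — status full-time ✓; age 53 ≥ 25 ✓; rating 3 < 4 ✗ → not eligible.
Internet Stipend — status full-time ✓; service 154 days < 180 days ✗ → not eligible.
Home Office Allowance — status full-time ✓ (not excluded); service 154 days ≥ 12 weeks (≈84 days) ✓; grade IC4 ≥ IC3 ✓; age 53 ≥ 18 ✓ → eligible.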